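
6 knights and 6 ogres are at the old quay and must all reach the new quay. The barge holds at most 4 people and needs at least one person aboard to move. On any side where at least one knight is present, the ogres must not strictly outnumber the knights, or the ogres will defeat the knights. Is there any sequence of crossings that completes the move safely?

1. 2 ogres → the new quay.  (the old quay: 6K 4O; the new quay: 0K 2O)
2. 1 ogre ← the old quay.  (the old quay: 6K 5O; the new quay: 0K 1O)
3. 4 ogres → the new quay.  (the old quay: 6K 1O; the new quay: 0K 5O)
4. 1 ogre ← the old quay.  (the old quay: 6K 2O; the new quay: 0K 4O)
5. 4 knights → the new quay.  (the old quay: 2K 2O; the new quay: 4K 4O)
6. 1 knight and 1 ogre ← the old quay.  (the old quay: 3K 3O; the new quay: 3K 3O)
7. 2 knights and 2 ogres → the new quay.  (the old quay: 1K 1O; the new quay: 5K 5O)
8. 1 knight and 1 ogre ← the old quay.  (the old quay: 2K 2O; the new quay: 4K 4O)
9. 2 knights and 2 ogres → the new quay.  (the old quay: 0K 0O; the new quay: 6K 6O)

Yes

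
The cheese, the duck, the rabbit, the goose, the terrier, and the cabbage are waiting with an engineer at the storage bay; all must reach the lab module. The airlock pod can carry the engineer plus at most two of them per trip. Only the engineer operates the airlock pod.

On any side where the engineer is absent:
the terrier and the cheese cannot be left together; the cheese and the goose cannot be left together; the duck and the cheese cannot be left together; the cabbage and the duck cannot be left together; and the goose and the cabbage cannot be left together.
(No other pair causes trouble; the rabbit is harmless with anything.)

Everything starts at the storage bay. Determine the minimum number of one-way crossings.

Counting alone: the engineer can take at most 2 across per trip to the lab module, so moving all 6 needs at least 3 loaded trips out, with a return between consecutive ones — at least 5 crossings.
The safety rule pushes this higher. Following every safe sequence of crossings, the most of the 6 that can be at the lab module as the airlock pod arrives there on crossing 5 is 5 — never all 6.
So no plan with fewer than 7 crossings exists, and this one achieves 7:
1. Engineer goes to the lab module with the cabbage and the cheese.  [the storage bay: the duck, the goose, the rabbit, the terrier | the lab module: the cabbage, the cheese]
2. Engineer goes back to the storage bay alone.  [the storage bay: the duck, the goose, the rabbit, the terrier | the lab module: the cabbage, the cheese]
3. Engineer goes to the lab module with the duck and the rabbit.  [the storage bay: the goose, the terrier | the lab module: the cabbage, the cheese, the duck, the rabbit]
4. Engineer goes back to the storage bay with the cabbage and the cheese.  [the storage bay: the cabbage, the cheese, the goose, the terrier | the lab module: the duck, the rabbit]
5. Engineer goes to the lab module with the goose and the terrier.  [the storage bay: the cabbage, the cheese | the lab module: the duck, the goose, the rabbit, the terrier]
6. Engineer goes back to the storage bay alone.  [the storage bay: the cabbage, the cheese | the lab module: the duck, the goose, the rabbit, the terrier]
7. Engineer goes to the lab module with the cabbage and the cheese.  [the storage bay: — | the lab module: the cabbage, the cheese, the duck, the goose, the rabbit, the terrier]

7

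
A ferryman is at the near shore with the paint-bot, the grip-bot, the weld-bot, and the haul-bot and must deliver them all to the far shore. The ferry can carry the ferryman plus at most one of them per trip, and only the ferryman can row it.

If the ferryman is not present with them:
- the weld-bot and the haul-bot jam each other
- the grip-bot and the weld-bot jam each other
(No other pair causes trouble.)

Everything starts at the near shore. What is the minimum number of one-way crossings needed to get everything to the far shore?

Counting alone: the ferryman can take at most 1 across per trip to the far shore, so moving all 4 needs at least 4 loaded trips out, with a return between consecutive ones — at least 7 crossings.
The safety rule pushes this higher. Following every safe sequence of crossings, the most of the 4 that can be at the far shore as the ferry arrives there on crossing 7 is 3 — never all 4.
So no plan with fewer than 9 crossings exists, and this one achieves 9:
1. Ferryman goes to the far shore with the weld-bot.  [the near shore: the grip-bot, the haul-bot, the paint-bot | the far shore: the weld-bot]
2. Ferryman goes back to the near shore alone.  [the near shore: the grip-bot, the haul-bot, the paint-bot | the far shore: the weld-bot]
3. Ferryman goes to the far shore with the paint-bot.  [the near shore: the grip-bot, the haul-bot | the far shore: the paint-bot, the weld-bot]
4. Ferryman goes back to the near shore alone.  [the near shore: the grip-bot, the haul-bot | the far shore: the paint-bot, the weld-bot]
5. Ferryman goes to the far shore with the grip-bot.  [the near shore: the haul-bot | the far shore: the grip-bot, the paint-bot, the weld-bot]
6. Ferryman goes back to the near shore with the weld-bot.  [the near shore: the haul-bot, the weld-bot | the far shore: the grip-bot, the paint-bot]
7. Ferryman goes to the far shore with the haul-bot.  [the near shore: the weld-bot | the far shore: the grip-bot, the haul-bot, the paint-bot]
8. Ferryman goes back to the near shore alone.  [the near shore: the weld-bot | the far shore: the grip-bot, the haul-bot, the paint-bot]
9. Ferryman goes to the far shore with the weld-bot.  [the near shore: — | the far shore: the grip-bot, the haul-bot, the paint-bot, the weld-bot]

9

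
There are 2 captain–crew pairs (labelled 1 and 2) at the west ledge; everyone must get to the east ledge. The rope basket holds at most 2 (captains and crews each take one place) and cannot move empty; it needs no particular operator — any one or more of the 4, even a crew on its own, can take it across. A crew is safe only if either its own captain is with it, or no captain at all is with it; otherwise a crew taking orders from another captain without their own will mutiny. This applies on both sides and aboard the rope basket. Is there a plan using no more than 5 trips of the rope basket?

Yes — this plan uses 5 crossings (≤ 5):
1. captain 1 and crew 1 cross → the east ledge.
2. captain 1 crosses ← the west ledge.
3. captain 1 and captain 2 cross → the east ledge.
4. captain 2 crosses ← the west ledge.
5. captain 2 and crew 2 cross → the east ledge.

Yes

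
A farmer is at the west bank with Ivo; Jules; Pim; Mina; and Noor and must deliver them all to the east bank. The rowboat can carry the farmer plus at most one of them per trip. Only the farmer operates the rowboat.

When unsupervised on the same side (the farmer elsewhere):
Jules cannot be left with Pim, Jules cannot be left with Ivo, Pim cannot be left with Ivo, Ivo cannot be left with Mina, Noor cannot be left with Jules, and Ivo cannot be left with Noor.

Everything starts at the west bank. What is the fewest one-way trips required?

impossible

Whatever the first load, the items left behind include a forbidden pair without the farmer. No opening move is safe, so no plan exists.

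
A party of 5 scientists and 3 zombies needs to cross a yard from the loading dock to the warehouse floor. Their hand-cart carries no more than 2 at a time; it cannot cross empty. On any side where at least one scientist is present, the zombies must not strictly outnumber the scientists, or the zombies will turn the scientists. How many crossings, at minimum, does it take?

Counting alone: each trip to the warehouse floor takes at most 2 across and each return brings at least 1 back, so after t trips out (and t−1 returns) at most 2t − (t−1) of the 8 are across; that first reaches 8 at t = 7, so at least 13 crossings are needed.
The plan below uses exactly 13 crossings, so it is optimal:
1. 2 zombies → the warehouse floor.  (the loading dock: 5S 1Z; the warehouse floor: 0S 2Z)
2. 1 zombie ← the loading dock.  (the loading dock: 5S 2Z; the warehouse floor: 0S 1Z)
3. 2 zombies → the warehouse floor.  (the loading dock: 5S 0Z; the warehouse floor: 0S 3Z)
4. 1 zombie ← the loading dock.  (the loading dock: 5S 1Z; the warehouse floor: 0S 2Z)
5. 2 scientists → the warehouse floor.  (the loading dock: 3S 1Z; the warehouse floor: 2S 2Z)
6. 1 zombie ← the loading dock.  (the loading dock: 3S 2Z; the warehouse floor: 2S 1Z)
7. 1 scientist and 1 zombie → the warehouse floor.  (the loading dock: 2S 1Z; the warehouse floor: 3S 2Z)
8. 1 zombie ← the loading dock.  (the loading dock: 2S 2Z; the warehouse floor: 3S 1Z)
9. 2 zombies → the warehouse floor.  (the loading dock: 2S 0Z; the warehouse floor: 3S 3Z)
10. 1 zombie ← the loading dock.  (the loading dock: 2S 1Z; the warehouse floor: 3S 2Z)
11. 1 scientist and 1 zombie → the warehouse floor.  (the loading dock: 1S 0Z; the warehouse floor: 4S 3Z)
12. 1 zombie ← the loading dock.  (the loading dock: 1S 1Z; the warehouse floor: 4S 2Z)
13. 1 scientist and 1 zombie → the warehouse floor.  (the loading dock: 0S 0Z; the warehouse floor: 5S 3Z)

13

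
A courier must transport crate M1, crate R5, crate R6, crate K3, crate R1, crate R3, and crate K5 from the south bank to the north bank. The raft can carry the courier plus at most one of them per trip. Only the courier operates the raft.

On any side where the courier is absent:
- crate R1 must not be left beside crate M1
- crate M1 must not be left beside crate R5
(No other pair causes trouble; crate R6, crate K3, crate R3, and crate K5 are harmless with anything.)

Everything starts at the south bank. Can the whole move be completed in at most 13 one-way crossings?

No

Counting alone: the courier can take at most 1 across per trip to the north bank, so moving all 7 needs at least 7 loaded trips out, with a return between consecutive ones — at least 13 crossings.
The safety rule pushes this higher. Following every safe sequence of crossings, the most of the 7 that can be at the north bank as the raft arrives there on crossing 13 is 6 — never all 7.
So the move cannot be finished within 13 crossings. (The shortest complete plan takes 15:)
1. Courier goes to the north bank with crate M1.  [the south bank: crate K3, crate K5, crate R1, crate R3, crate R5, crate R6 | the north bank: crate M1]
2. Courier goes back to the south bank alone.  [the south bank: crate K3, crate K5, crate R1, crate R3, crate R5, crate R6 | the north bank: crate M1]
3. Courier goes to the north bank with crate R5.  [the south bank: crate K3, crate K5, crate R1, crate R3, crate R6 | the north bank: crate M1, crate R5]
4. Courier goes back to the south bank with crate M1.  [the south bank: crate K3, crate K5, crate M1, crate R1, crate R3, crate R6 | the north bank: crate R5]
5. Courier goes to the north bank with crate R1.  [the south bank: crate K3, crate K5, crate M1, crate R3, crate R6 | the north bank: crate R1, crate R5]
6. Courier goes back to the south bank alone.  [the south bank: crate K3, crate K5, crate M1, crate R3, crate R6 | the north bank: crate R1, crate R5]
7. Courier goes to the north bank with crate R6.  [the south bank: crate K3, crate K5, crate M1, crate R3 | the north bank: crate R1, crate R5, crate R6]
8. Courier goes back to the south bank alone.  [the south bank: crate K3, crate K5, crate M1, crate R3 | the north bank: crate R1, crate R5, crate R6]
9. Courier goes to the north bank with crate K3.  [the south bank: crate K5, crate M1, crate R3 | the north bank: crate K3, crate R1, crate R5, crate R6]
10. Courier goes back to the south bank alone.  [the south bank: crate K5, crate M1, crate R3 | the north bank: crate K3, crate R1, crate R5, crate R6]
11. Courier goes to the north bank with crate R3.  [the south bank: crate K5, crate M1 | the north bank: crate K3, crate R1, crate R3, crate R5, crate R6]
12. Courier goes back to the south bank alone.  [the south bank: crate K5, crate M1 | the north bank: crate K3, crate R1, crate R3, crate R5, crate R6]
13. Courier goes to the north bank with crate K5.  [the south bank: crate M1 | the north bank: crate K3, crate K5, crate R1, crate R3, crate R5, crate R6]
14. Courier goes back to the south bank alone.  [the south bank: crate M1 | the north bank: crate K3, crate K5, crate R1, crate R3, crate R5, crate R6]
15. Courier goes to the north bank with crate M1.  [the south bank: — | the north bank: crate K3, crate K5, crate M1, crate R1, crate R3, crate R5, crate R6]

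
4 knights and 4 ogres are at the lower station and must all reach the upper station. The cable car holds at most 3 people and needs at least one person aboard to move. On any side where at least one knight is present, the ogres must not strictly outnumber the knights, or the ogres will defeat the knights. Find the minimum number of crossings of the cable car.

Counting alone: each trip to the upper station takes at most 3 across and each return brings at least 1 back, so after t trips out (and t−1 returns) at most 3t − (t−1) of the 8 are across; that first reaches 8 at t = 4, so at least 7 crossings are needed.
The safety rule pushes this higher. Following every safe sequence of crossings, the most of the 8 that can be at the upper station as the cable car arrives there on crossing 7 is 7 — never all 8.
So no plan with fewer than 9 crossings exists, and this one achieves 9:
1. 2 ogres → the upper station.  (the lower station: 4K 2O; the upper station: 0K 2O)
2. 1 ogre ← the lower station.  (the lower station: 4K 3O; the upper station: 0K 1O)
3. 3 ogres → the upper station.  (the lower station: 4K 0O; the upper station: 0K 4O)
4. 1 ogre ← the lower station.  (the lower station: 4K 1O; the upper station: 0K 3O)
5. 3 knights → the upper station.  (the lower station: 1K 1O; the upper station: 3K 3O)
6. 1 knight and 1 ogre ← the lower station.  (the lower station: 2K 2O; the upper station: 2K 2O)
7. 2 knights → the upper station.  (the lower station: 0K 2O; the upper station: 4K 2O)
8. 1 ogre ← the lower station.  (the lower station: 0K 3O; the upper station: 4K 1O)
9. 3 ogres → the upper station.  (the lower station: 0K 0O; the upper station: 4K 4O)

9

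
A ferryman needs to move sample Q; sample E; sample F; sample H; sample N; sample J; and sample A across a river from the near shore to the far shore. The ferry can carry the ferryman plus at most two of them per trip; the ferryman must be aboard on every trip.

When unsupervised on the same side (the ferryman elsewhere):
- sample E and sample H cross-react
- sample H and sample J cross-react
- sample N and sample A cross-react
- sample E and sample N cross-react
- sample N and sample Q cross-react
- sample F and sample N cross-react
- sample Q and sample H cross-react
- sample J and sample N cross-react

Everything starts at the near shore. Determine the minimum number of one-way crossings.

Counting alone: the ferryman can take at most 2 across per trip to the far shore, so moving all 7 needs at least 4 loaded trips out, with a return between consecutive ones — at least 7 crossings.
The safety rule pushes this higher. Following every safe sequence of crossings, the most of the 7 that can be at the far shore as the ferry arrives there on crossing 7 is 5 — never all 7.
So no plan with fewer than 9 crossings exists, and this one achieves 9:
1. Ferryman goes to the far shore with sample H and sample N.  [the near shore: sample A, sample E, sample F, sample J, sample Q | the far shore: sample H, sample N]
2. Ferryman goes back to the near shore alone.  [the near shore: sample A, sample E, sample F, sample J, sample Q | the far shore: sample H, sample N]
3. Ferryman goes to the far shore with sample E and sample Q.  [the near shore: sample A, sample F, sample J | the far shore: sample E, sample H, sample N, sample Q]
4. Ferryman goes back to the near shore with sample H and sample N.  [the near shore: sample A, sample F, sample H, sample J, sample N | the far shore: sample E, sample Q]
5. Ferryman goes to the far shore with sample J and sample N.  [the near shore: sample A, sample F, sample H | the far shore: sample E, sample J, sample N, sample Q]
6. Ferryman goes back to the near shore with sample N.  [the near shore: sample A, sample F, sample H, sample N | the far shore: sample E, sample J, sample Q]
7. Ferryman goes to the far shore with sample A and sample F.  [the near shore: sample H, sample N | the far shore: sample A, sample E, sample F, sample J, sample Q]
8. Ferryman goes back to the near shore alone.  [the near shore: sample H, sample N | the far shore: sample A, sample E, sample F, sample J, sample Q]
9. Ferryman goes to the far shore with sample H and sample N.  [the near shore: — | the far shore: sample A, sample E, sample F, sample H, sample J, sample N, sample Q]

9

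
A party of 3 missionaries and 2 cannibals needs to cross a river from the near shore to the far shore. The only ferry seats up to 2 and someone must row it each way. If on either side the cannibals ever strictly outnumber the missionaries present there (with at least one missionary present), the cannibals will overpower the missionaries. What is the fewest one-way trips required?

7

Counting alone: each trip to the far shore takes at most 2 across and each return brings at least 1 back, so after t trips out (and t−1 returns) at most 2t − (t−1) of the 5 are across; that first reaches 5 at t = 4, so at least 7 crossings are needed.
The plan below uses exactly 7 crossings, so it is optimal:
1. 2 cannibals → the far shore.  (the near shore: 3M 0C; the far shore: 0M 2C)
2. 1 cannibal ← the near shore.  (the near shore: 3M 1C; the far shore: 0M 1C)
3. 2 missionaries → the far shore.  (the near shore: 1M 1C; the far shore: 2M 1C)
4. 1 missionary ← the near shore.  (the near shore: 2M 1C; the far shore: 1M 1C)
5. 1 missionary and 1 cannibal → the far shore.  (the near shore: 1M 0C; the far shore: 2M 2C)
6. 1 cannibal ← the near shore.  (the near shore: 1M 1C; the far shore: 2M 1C)
7. 1 missionary and 1 cannibal → the far shore.  (the near shore: 0M 0C; the far shore: 3M 2C)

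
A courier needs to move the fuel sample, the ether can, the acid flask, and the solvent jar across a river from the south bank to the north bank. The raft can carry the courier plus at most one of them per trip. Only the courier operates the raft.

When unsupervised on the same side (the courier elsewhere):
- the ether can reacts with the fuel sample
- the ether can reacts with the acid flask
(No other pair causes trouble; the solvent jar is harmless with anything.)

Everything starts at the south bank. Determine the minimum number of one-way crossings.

9

Counting alone: the courier can take at most 1 across per trip to the north bank, so moving all 4 needs at least 4 loaded trips out, with a return between consecutive ones — at least 7 crossings.
The safety rule pushes this higher. Following every safe sequence of crossings, the most of the 4 that can be at the north bank as the raft arrives there on crossing 7 is 3 — never all 4.
So no plan with fewer than 9 crossings exists, and this one achieves 9:
1. Courier goes to the north bank with the ether can.
2. Courier goes back to the south bank alone.
3. Courier goes to the north bank with the fuel sample.
4. Courier goes back to the south bank with the ether can.
5. Courier goes to the north bank with the acid flask.
6. Courier goes back to the south bank alone.
7. Courier goes to the north bank with the solvent jar.
8. Courier goes back to the south bank alone.
9. Courier goes to the north bank with the ether can.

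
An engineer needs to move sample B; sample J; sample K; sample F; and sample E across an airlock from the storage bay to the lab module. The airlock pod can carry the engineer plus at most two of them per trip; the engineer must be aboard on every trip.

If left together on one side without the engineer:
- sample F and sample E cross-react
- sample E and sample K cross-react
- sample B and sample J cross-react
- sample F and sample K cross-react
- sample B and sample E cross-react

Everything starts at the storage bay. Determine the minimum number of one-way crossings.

impossible

Whatever the first load, the items left behind include a forbidden pair without the engineer. No opening move is safe, so no plan exists.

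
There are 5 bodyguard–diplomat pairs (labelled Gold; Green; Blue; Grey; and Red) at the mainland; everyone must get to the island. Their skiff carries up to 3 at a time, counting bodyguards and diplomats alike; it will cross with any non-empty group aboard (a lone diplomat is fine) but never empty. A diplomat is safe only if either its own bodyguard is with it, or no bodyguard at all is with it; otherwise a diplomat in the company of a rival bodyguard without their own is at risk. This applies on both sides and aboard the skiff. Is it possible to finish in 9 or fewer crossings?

No

Counting alone: each trip to the island takes at most 3 across and each return brings at least 1 back, so after t trips out (and t−1 returns) at most 3t − (t−1) of the 10 are across; that first reaches 10 at t = 5, so at least 9 crossings are needed.
The safety rule pushes this higher. Following every safe sequence of crossings, the most of the 10 that can be at the island as the skiff arrives there on crossing 9 is 9 — never all 10.
So the move cannot be finished within 9 crossings. (The shortest complete plan takes 11:)
1. bodyguard Gold and diplomat Gold cross → the island.
2. bodyguard Gold crosses ← the mainland.
3. diplomat Blue, diplomat Green, and diplomat Grey cross → the island.
4. diplomat Gold crosses ← the mainland.
5. bodyguard Blue, bodyguard Green, and bodyguard Grey cross → the island.
6. bodyguard Green and diplomat Green cross ← the mainland.
7. bodyguard Gold, bodyguard Green, and bodyguard Red cross → the island.
8. diplomat Blue crosses ← the mainland.
9. diplomat Gold and diplomat Green cross → the island.
10. diplomat Gold crosses ← the mainland.
11. diplomat Blue, diplomat Gold, and diplomat Red cross → the island.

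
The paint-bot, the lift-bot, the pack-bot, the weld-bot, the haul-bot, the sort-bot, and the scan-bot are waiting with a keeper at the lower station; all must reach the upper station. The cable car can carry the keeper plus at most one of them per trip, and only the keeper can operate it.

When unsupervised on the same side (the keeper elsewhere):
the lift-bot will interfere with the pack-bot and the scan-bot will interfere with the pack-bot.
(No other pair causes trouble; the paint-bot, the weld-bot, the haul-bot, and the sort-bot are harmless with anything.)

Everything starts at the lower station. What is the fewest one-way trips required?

15

Counting alone: the keeper can take at most 1 across per trip to the upper station, so moving all 7 needs at least 7 loaded trips out, with a return between consecutive ones — at least 13 crossings.
The safety rule pushes this higher. Following every safe sequence of crossings, the most of the 7 that can be at the upper station as the cable car arrives there on crossing 13 is 6 — never all 7.
So no plan with fewer than 15 crossings exists, and this one achieves 15:
1. Keeper goes to the upper station with the pack-bot.
2. Keeper goes back to the lower station alone.
3. Keeper goes to the upper station with the paint-bot.
4. Keeper goes back to the lower station alone.
5. Keeper goes to the upper station with the lift-bot.
6. Keeper goes back to the lower station with the pack-bot.
7. Keeper goes to the upper station with the scan-bot.
8. Keeper goes back to the lower station alone.
9. Keeper goes to the upper station with the weld-bot.
10. Keeper goes back to the lower station alone.
11. Keeper goes to the upper station with the haul-bot.
12. Keeper goes back to the lower station alone.
13. Keeper goes to the upper station with the sort-bot.
14. Keeper goes back to the lower station alone.
15. Keeper goes to the upper station with the pack-bot.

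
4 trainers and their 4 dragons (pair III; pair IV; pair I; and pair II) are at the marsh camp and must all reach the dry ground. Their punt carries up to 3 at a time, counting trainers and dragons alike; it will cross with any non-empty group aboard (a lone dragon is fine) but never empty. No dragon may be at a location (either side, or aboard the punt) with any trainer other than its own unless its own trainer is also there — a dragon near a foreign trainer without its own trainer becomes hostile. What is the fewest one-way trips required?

Counting alone: each trip to the dry ground takes at most 3 across and each return brings at least 1 back, so after t trips out (and t−1 returns) at most 3t − (t−1) of the 8 are across; that first reaches 8 at t = 4, so at least 7 crossings are needed.
The safety rule pushes this higher. Following every safe sequence of crossings, the most of the 8 that can be at the dry ground as the punt arrives there on crossing 7 is 7 — never all 8.
So no plan with fewer than 9 crossings exists, and this one achieves 9:
1. dragon III and trainer III cross → the dry ground.
2. trainer III crosses ← the marsh camp.
3. dragon IV, trainer III, and trainer IV cross → the dry ground.
4. dragon III and trainer III cross ← the marsh camp.
5. trainer I, trainer II, and trainer III cross → the dry ground.
6. dragon IV crosses ← the marsh camp.
7. dragon III and dragon IV cross → the dry ground.
8. dragon III crosses ← the marsh camp.
9. dragon I, dragon II, and dragon III cross → the dry ground.

9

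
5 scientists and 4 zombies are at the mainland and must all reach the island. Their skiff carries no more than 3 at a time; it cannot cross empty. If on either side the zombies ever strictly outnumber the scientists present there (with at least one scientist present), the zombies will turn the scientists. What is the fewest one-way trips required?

Counting alone: each trip to the island takes at most 3 across and each return brings at least 1 back, so after t trips out (and t−1 returns) at most 3t − (t−1) of the 9 are across; that first reaches 9 at t = 4, so at least 7 crossings are needed.
The plan below uses exactly 7 crossings, so it is optimal:
1. 3 zombies → the island.  (the mainland: 5S 1Z; the island: 0S 3Z)
2. 1 zombie ← the mainland.  (the mainland: 5S 2Z; the island: 0S 2Z)
3. 3 scientists → the island.  (the mainland: 2S 2Z; the island: 3S 2Z)
4. 1 scientist ← the mainland.  (the mainland: 3S 2Z; the island: 2S 2Z)
5. 2 scientists and 1 zombie → the island.  (the mainland: 1S 1Z; the island: 4S 3Z)
6. 1 scientist ← the mainland.  (the mainland: 2S 1Z; the island: 3S 3Z)
7. 2 scientists and 1 zombie → the island.  (the mainland: 0S 0Z; the island: 5S 4Z)

7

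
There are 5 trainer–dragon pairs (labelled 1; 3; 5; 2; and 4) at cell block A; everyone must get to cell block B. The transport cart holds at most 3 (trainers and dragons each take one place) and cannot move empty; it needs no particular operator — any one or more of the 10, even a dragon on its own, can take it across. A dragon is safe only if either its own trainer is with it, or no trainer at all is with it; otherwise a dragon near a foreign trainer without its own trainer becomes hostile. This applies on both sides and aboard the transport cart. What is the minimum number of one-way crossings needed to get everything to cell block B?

Counting alone: each trip to cell block B takes at most 3 across and each return brings at least 1 back, so after t trips out (and t−1 returns) at most 3t − (t−1) of the 10 are across; that first reaches 10 at t = 5, so at least 9 crossings are needed.
The safety rule pushes this higher. Following every safe sequence of crossings, the most of the 10 that can be at cell block B as the transport cart arrives there on crossing 9 is 9 — never all 10.
So no plan with fewer than 11 crossings exists, and this one achieves 11:
1. dragon 1 and trainer 1 cross → cell block B.
2. trainer 1 crosses ← cell block A.
3. dragon 2, dragon 3, and dragon 5 cross → cell block B.
4. dragon 1 crosses ← cell block A.
5. trainer 2, trainer 3, and trainer 5 cross → cell block B.
6. dragon 3 and trainer 3 cross ← cell block A.
7. trainer 1, trainer 3, and trainer 4 cross → cell block B.
8. dragon 5 crosses ← cell block A.
9. dragon 1 and dragon 3 cross → cell block B.
10. dragon 1 crosses ← cell block A.
11. dragon 1, dragon 4, and dragon 5 cross → cell block B.

11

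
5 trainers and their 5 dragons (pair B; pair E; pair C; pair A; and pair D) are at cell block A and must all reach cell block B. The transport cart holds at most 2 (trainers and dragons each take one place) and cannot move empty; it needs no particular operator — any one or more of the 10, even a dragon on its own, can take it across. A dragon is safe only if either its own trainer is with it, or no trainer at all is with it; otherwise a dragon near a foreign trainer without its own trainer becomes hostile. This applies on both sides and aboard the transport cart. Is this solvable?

Following every safe sequence of crossings from the start, the most of the 10 that can be at cell block B as the transport cart arrives there on crossings 1, 3, 5, 7 is 2, 3, 4, 5 respectively; the best ever achieved is 5 of 10.
From crossing 9 on, no configuration arises that was not already reachable earlier: only 82 distinct safe configurations (who is on which side, and where the transport cart is) can ever be reached, none of them has everyone across, and every continuation just revisits them. So no valid plan exists.

No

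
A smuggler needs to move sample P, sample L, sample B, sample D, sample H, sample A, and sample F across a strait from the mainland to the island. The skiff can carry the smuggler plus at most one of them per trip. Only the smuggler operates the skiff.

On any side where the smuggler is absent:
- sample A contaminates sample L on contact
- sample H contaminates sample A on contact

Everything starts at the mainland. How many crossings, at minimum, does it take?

15

Counting alone: the smuggler can take at most 1 across per trip to the island, so moving all 7 needs at least 7 loaded trips out, with a return between consecutive ones — at least 13 crossings.
The safety rule pushes this higher. Following every safe sequence of crossings, the most of the 7 that can be at the island as the skiff arrives there on crossing 13 is 6 — never all 7.
So no plan with fewer than 15 crossings exists, and this one achieves 15:
1. Smuggler goes to the island with sample A.
2. Smuggler goes back to the mainland alone.
3. Smuggler goes to the island with sample P.
4. Smuggler goes back to the mainland alone.
5. Smuggler goes to the island with sample L.
6. Smuggler goes back to the mainland with sample A.
7. Smuggler goes to the island with sample H.
8. Smuggler goes back to the mainland alone.
9. Smuggler goes to the island with sample B.
10. Smuggler goes back to the mainland alone.
11. Smuggler goes to the island with sample D.
12. Smuggler goes back to the mainland alone.
13. Smuggler goes to the island with sample F.
14. Smuggler goes back to the mainland alone.
15. Smuggler goes to the island with sample A.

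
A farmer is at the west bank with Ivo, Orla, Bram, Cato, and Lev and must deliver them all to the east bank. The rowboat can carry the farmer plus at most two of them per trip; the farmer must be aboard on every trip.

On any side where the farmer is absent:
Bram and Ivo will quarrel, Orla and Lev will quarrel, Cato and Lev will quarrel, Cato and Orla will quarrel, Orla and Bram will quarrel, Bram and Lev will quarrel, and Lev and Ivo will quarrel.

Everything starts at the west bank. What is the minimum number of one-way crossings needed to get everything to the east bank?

Whatever the first load, the items left behind include a forbidden pair without the farmer. No opening move is safe, so no plan exists.

impossible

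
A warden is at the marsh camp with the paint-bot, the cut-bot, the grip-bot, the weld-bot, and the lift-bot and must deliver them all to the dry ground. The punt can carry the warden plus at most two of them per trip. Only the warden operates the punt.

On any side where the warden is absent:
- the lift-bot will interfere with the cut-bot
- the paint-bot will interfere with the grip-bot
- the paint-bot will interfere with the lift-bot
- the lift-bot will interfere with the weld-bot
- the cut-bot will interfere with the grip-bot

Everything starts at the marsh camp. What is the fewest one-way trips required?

Counting alone: the warden can take at most 2 across per trip to the dry ground, so moving all 5 needs at least 3 loaded trips out, with a return between consecutive ones — at least 5 crossings.
The safety rule pushes this higher. Following every safe sequence of crossings, the most of the 5 that can be at the dry ground as the punt arrives there on crossing 5 is 4 — never all 5.
So no plan with fewer than 7 crossings exists, and this one achieves 7:
1. Warden goes to the dry ground with the grip-bot and the lift-bot.  [the marsh camp: the cut-bot, the paint-bot, the weld-bot | the dry ground: the grip-bot, the lift-bot]
2. Warden goes back to the marsh camp alone.  [the marsh camp: the cut-bot, the paint-bot, the weld-bot | the dry ground: the grip-bot, the lift-bot]
3. Warden goes to the dry ground with the paint-bot.  [the marsh camp: the cut-bot, the weld-bot | the dry ground: the grip-bot, the lift-bot, the paint-bot]
4. Warden goes back to the marsh camp with the grip-bot and the lift-bot.  [the marsh camp: the cut-bot, the grip-bot, the lift-bot, the weld-bot | the dry ground: the paint-bot]
5. Warden goes to the dry ground with the cut-bot and the weld-bot.  [the marsh camp: the grip-bot, the lift-bot | the dry ground: the cut-bot, the paint-bot, the weld-bot]
6. Warden goes back to the marsh camp alone.  [the marsh camp: the grip-bot, the lift-bot | the dry ground: the cut-bot, the paint-bot, the weld-bot]
7. Warden goes to the dry ground with the grip-bot and the lift-bot.  [the marsh camp: — | the dry ground: the cut-bot, the grip-bot, the lift-bot, the paint-bot, the weld-bot]

7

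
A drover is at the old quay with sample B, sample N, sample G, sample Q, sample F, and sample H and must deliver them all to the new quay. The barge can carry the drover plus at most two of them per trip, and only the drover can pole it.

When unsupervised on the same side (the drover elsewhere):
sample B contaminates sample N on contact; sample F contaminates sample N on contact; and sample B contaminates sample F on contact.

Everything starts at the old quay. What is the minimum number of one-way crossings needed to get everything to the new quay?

9

Counting alone: the drover can take at most 2 across per trip to the new quay, so moving all 6 needs at least 3 loaded trips out, with a return between consecutive ones — at least 5 crossings.
The safety rule pushes this higher. Following every safe sequence of crossings, the most of the 6 that can be at the new quay as the barge arrives there on crossings 5, 7 is 4, 5 respectively — never all 6.
So no plan with fewer than 9 crossings exists, and this one achieves 9:
1. Drover goes to the new quay with sample B and sample N.
2. Drover goes back to the old quay with sample B.
3. Drover goes to the new quay with sample B and sample G.
4. Drover goes back to the old quay with sample B.
5. Drover goes to the new quay with sample B and sample Q.
6. Drover goes back to the old quay with sample B.
7. Drover goes to the new quay with sample B and sample H.
8. Drover goes back to the old quay with sample B.
9. Drover goes to the new quay with sample B and sample F.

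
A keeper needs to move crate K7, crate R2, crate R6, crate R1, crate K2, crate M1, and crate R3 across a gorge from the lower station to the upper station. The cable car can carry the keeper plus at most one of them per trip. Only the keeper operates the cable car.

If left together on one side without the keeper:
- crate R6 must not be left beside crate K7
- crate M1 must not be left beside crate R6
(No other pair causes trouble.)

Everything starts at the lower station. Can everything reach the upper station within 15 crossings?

Yes

Yes — this plan uses 15 crossings (≤ 15):
1. Keeper goes to the upper station with crate R6.
2. Keeper goes back to the lower station alone.
3. Keeper goes to the upper station with crate K7.
4. Keeper goes back to the lower station with crate R6.
5. Keeper goes to the upper station with crate M1.
6. Keeper goes back to the lower station alone.
7. Keeper goes to the upper station with crate R2.
8. Keeper goes back to the lower station alone.
9. Keeper goes to the upper station with crate R1.
10. Keeper goes back to the lower station alone.
11. Keeper goes to the upper station with crate K2.
12. Keeper goes back to the lower station alone.
13. Keeper goes to the upper station with crate R3.
14. Keeper goes back to the lower station alone.
15. Keeper goes to the upper station with crate R6.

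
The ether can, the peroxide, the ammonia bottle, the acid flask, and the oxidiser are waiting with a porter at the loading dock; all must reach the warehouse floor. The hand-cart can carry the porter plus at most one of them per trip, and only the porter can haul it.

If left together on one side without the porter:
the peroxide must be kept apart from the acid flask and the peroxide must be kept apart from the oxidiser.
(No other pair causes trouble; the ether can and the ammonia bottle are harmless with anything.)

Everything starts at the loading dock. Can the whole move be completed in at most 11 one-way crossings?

Yes

Yes — this plan uses 11 crossings (≤ 11):
1. Porter goes to the warehouse floor with the peroxide.
2. Porter goes back to the loading dock alone.
3. Porter goes to the warehouse floor with the ether can.
4. Porter goes back to the loading dock alone.
5. Porter goes to the warehouse floor with the ammonia bottle.
6. Porter goes back to the loading dock alone.
7. Porter goes to the warehouse floor with the acid flask.
8. Porter goes back to the loading dock with the peroxide.
9. Porter goes to the warehouse floor with the oxidiser.
10. Porter goes back to the loading dock alone.
11. Porter goes to the warehouse floor with the peroxide.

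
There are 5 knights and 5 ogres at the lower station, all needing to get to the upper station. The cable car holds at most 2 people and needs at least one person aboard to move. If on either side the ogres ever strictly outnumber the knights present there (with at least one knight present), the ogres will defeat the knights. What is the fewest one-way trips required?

Following every safe sequence of crossings from the start, the most of the 10 that can be at the upper station as the cable car arrives there on crossings 1, 3, 5, 7 is 2, 3, 4, 5 respectively; the best ever achieved is 5 of 10.
From crossing 9 on, no configuration arises that was not already reachable earlier: only 13 distinct safe configurations (who is on which side, and where the cable car is) can ever be reached, none of them has everyone across, and every continuation just revisits them. They are: 0 knights + 0 ogres across (cable car back at the start); 0 knights + 1 ogre across (cable car there); 0 knights + 1 ogre across (cable car back at the start); 0 knights + 2 ogres across (cable car there); 0 knights + 2 ogres across (cable car back at the start); 0 knights + 3 ogres across (cable car there); 0 knights + 3 ogres across (cable car back at the start); 0 knights + 4 ogres across (cable car there); 0 knights + 4 ogres across (cable car back at the start); 0 knights + 5 ogres across (cable car there); 1 knight + 1 ogre across (cable car there); 1 knight + 1 ogre across (cable car back at the start); 2 knights + 2 ogres across (cable car there). So no valid plan exists.

impossible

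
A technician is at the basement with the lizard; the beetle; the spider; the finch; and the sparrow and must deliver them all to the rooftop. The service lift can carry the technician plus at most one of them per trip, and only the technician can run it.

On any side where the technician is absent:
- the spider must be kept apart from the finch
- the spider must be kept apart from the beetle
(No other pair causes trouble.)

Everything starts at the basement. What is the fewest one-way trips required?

Counting alone: the technician can take at most 1 across per trip to the rooftop, so moving all 5 needs at least 5 loaded trips out, with a return between consecutive ones — at least 9 crossings.
The safety rule pushes this higher. Following every safe sequence of crossings, the most of the 5 that can be at the rooftop as the service lift arrives there on crossing 9 is 4 — never all 5.
So no plan with fewer than 11 crossings exists, and this one achieves 11:
1. Technician goes to the rooftop with the spider.  [the basement: the beetle, the finch, the lizard, the sparrow | the rooftop: the spider]
2. Technician goes back to the basement alone.  [the basement: the beetle, the finch, the lizard, the sparrow | the rooftop: the spider]
3. Technician goes to the rooftop with the lizard.  [the basement: the beetle, the finch, the sparrow | the rooftop: the lizard, the spider]
4. Technician goes back to the basement alone.  [the basement: the beetle, the finch, the sparrow | the rooftop: the lizard, the spider]
5. Technician goes to the rooftop with the beetle.  [the basement: the finch, the sparrow | the rooftop: the beetle, the lizard, the spider]
6. Technician goes back to the basement with the spider.  [the basement: the finch, the sparrow, the spider | the rooftop: the beetle, the lizard]
7. Technician goes to the rooftop with the finch.  [the basement: the sparrow, the spider | the rooftop: the beetle, the finch, the lizard]
8. Technician goes back to the basement alone.  [the basement: the sparrow, the spider | the rooftop: the beetle, the finch, the lizard]
9. Technician goes to the rooftop with the sparrow.  [the basement: the spider | the rooftop: the beetle, the finch, the lizard, the sparrow]
10. Technician goes back to the basement alone.  [the basement: the spider | the rooftop: the beetle, the finch, the lizard, the sparrow]
11. Technician goes to the rooftop with the spider.  [the basement: — | the rooftop: the beetle, the finch, the lizard, the sparrow, the spider]

11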